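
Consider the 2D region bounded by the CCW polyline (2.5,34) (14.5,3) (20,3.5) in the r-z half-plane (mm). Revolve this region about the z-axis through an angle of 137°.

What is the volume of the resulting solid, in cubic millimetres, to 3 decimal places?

Volume = 2602.514 mm³

Profile (r,z), 3 vertices: (2.5,34) (14.5,3) (20,3.5)
edge 0: (2.5,34)→(14.5,3)  cross = 2.5·3 − 14.5·34 = -485.5000; (r_i+r_j)·cross = 17·-485.5000 = -8253.5000
edge 1: (14.5,3)→(20,3.5)  cross = 14.5·3.5 − 20·3 = -9.2500; (r_i+r_j)·cross = 34.5·-9.2500 = -319.1250
edge 2: (20,3.5)→(2.5,34)  cross = 20·34 − 2.5·3.5 = 671.2500; (r_i+r_j)·cross = 22.5·671.2500 = 15103.1250
Σcross = 176.5000 → A = |Σcross|/2 = 88.2500 mm²
Σ(r_i+r_j)·cross = 6530.5000 → first moment M = |Σ|/6 = 1088.4167
R_c = M/A = 1088.4167/88.2500 = 12.3333 mm
θ = 137° = 2.391101 rad
V = θ·R_c·A = 2.391101·12.3333·88.2500 = 2602.514 mm³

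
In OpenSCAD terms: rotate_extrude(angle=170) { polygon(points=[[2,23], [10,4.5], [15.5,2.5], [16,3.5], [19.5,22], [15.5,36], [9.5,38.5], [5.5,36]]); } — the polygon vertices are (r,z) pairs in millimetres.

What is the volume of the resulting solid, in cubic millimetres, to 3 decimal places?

Profile (r,z), 8 vertices: (2,23) (10,4.5) (15.5,2.5) (16,3.5) (19.5,22) (15.5,36) (9.5,38.5) (5.5,36)
edge 0: (2,23)→(10,4.5)  cross = 2·4.5 − 10·23 = -221.0000; (r_i+r_j)·cross = 12·-221.0000 = -2652.0000
edge 1: (10,4.5)→(15.5,2.5)  cross = 10·2.5 − 15.5·4.5 = -44.7500; (r_i+r_j)·cross = 25.5·-44.7500 = -1141.1250
edge 2: (15.5,2.5)→(16,3.5)  cross = 15.5·3.5 − 16·2.5 = 14.2500; (r_i+r_j)·cross = 31.5·14.2500 = 448.8750
edge 3: (16,3.5)→(19.5,22)  cross = 16·22 − 19.5·3.5 = 283.7500; (r_i+r_j)·cross = 35.5·283.7500 = 10073.1250
edge 4: (19.5,22)→(15.5,36)  cross = 19.5·36 − 15.5·22 = 361.0000; (r_i+r_j)·cross = 35·361.0000 = 12635.0000
edge 5: (15.5,36)→(9.5,38.5)  cross = 15.5·38.5 − 9.5·36 = 254.7500; (r_i+r_j)·cross = 25·254.7500 = 6368.7500
edge 6: (9.5,38.5)→(5.5,36)  cross = 9.5·36 − 5.5·38.5 = 130.2500; (r_i+r_j)·cross = 15·130.2500 = 1953.7500
edge 7: (5.5,36)→(2,23)  cross = 5.5·23 − 2·36 = 54.5000; (r_i+r_j)·cross = 7.5·54.5000 = 408.7500
Σcross = 832.7500 → A = |Σcross|/2 = 416.3750 mm²
Σ(r_i+r_j)·cross = 28095.1250 → first moment M = |Σ|/6 = 4682.5208
R_c = M/A = 4682.5208/416.3750 = 11.2459 mm
θ = 170° = 2.967060 rad
V = θ·R_c·A = 2.967060·11.2459·416.3750 = 13893.319 mm³

Volume = 13893.319 mm³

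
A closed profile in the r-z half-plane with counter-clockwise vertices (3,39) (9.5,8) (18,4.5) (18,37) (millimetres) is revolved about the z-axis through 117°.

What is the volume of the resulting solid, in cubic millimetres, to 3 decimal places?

Profile (r,z), 4 vertices: (3,39) (9.5,8) (18,4.5) (18,37)
edge 0: (3,39)→(9.5,8)  cross = 3·8 − 9.5·39 = -346.5000; (r_i+r_j)·cross = 12.5·-346.5000 = -4331.2500
edge 1: (9.5,8)→(18,4.5)  cross = 9.5·4.5 − 18·8 = -101.2500; (r_i+r_j)·cross = 27.5·-101.2500 = -2784.3750
edge 2: (18,4.5)→(18,37)  cross = 18·37 − 18·4.5 = 585.0000; (r_i+r_j)·cross = 36·585.0000 = 21060.0000
edge 3: (18,37)→(3,39)  cross = 18·39 − 3·37 = 591.0000; (r_i+r_j)·cross = 21·591.0000 = 12411.0000
Σcross = 728.2500 → A = |Σcross|/2 = 364.1250 mm²
Σ(r_i+r_j)·cross = 26355.3750 → first moment M = |Σ|/6 = 4392.5625
R_c = M/A = 4392.5625/364.1250 = 12.0633 mm
θ = 117° = 2.042035 rad
V = θ·R_c·A = 2.042035·12.0633·364.1250 = 8969.767 mm³

Volume = 8969.767 mm³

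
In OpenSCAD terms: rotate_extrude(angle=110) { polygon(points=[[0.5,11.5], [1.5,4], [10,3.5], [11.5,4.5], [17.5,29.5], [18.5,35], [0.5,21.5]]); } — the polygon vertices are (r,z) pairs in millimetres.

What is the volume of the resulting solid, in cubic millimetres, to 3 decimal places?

Profile (r,z), 7 vertices: (0.5,11.5) (1.5,4) (10,3.5) (11.5,4.5) (17.5,29.5) (18.5,35) (0.5,21.5)
edge 0: (0.5,11.5)→(1.5,4)  cross = 0.5·4 − 1.5·11.5 = -15.2500; (r_i+r_j)·cross = 2·-15.2500 = -30.5000
edge 1: (1.5,4)→(10,3.5)  cross = 1.5·3.5 − 10·4 = -34.7500; (r_i+r_j)·cross = 11.5·-34.7500 = -399.6250
edge 2: (10,3.5)→(11.5,4.5)  cross = 10·4.5 − 11.5·3.5 = 4.7500; (r_i+r_j)·cross = 21.5·4.7500 = 102.1250
edge 3: (11.5,4.5)→(17.5,29.5)  cross = 11.5·29.5 − 17.5·4.5 = 260.5000; (r_i+r_j)·cross = 29·260.5000 = 7554.5000
edge 4: (17.5,29.5)→(18.5,35)  cross = 17.5·35 − 18.5·29.5 = 66.7500; (r_i+r_j)·cross = 36·66.7500 = 2403.0000
edge 5: (18.5,35)→(0.5,21.5)  cross = 18.5·21.5 − 0.5·35 = 380.2500; (r_i+r_j)·cross = 19·380.2500 = 7224.7500
edge 6: (0.5,21.5)→(0.5,11.5)  cross = 0.5·11.5 − 0.5·21.5 = -5.0000; (r_i+r_j)·cross = 1·-5.0000 = -5.0000
Σcross = 657.2500 → A = |Σcross|/2 = 328.6250 mm²
Σ(r_i+r_j)·cross = 16849.2500 → first moment M = |Σ|/6 = 2808.2083
R_c = M/A = 2808.2083/328.6250 = 8.5453 mm
θ = 110° = 1.919862 rad
V = θ·R_c·A = 1.919862·8.5453·328.6250 = 5391.373 mm³

Volume = 5391.373 mm³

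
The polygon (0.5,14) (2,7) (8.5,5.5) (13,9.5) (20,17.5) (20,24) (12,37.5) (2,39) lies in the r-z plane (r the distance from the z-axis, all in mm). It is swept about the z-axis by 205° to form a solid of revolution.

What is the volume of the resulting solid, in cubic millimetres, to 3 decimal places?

Profile (r,z), 8 vertices: (0.5,14) (2,7) (8.5,5.5) (13,9.5) (20,17.5) (20,24) (12,37.5) (2,39)
edge 0: (0.5,14)→(2,7)  cross = 0.5·7 − 2·14 = -24.5000; (r_i+r_j)·cross = 2.5·-24.5000 = -61.2500
edge 1: (2,7)→(8.5,5.5)  cross = 2·5.5 − 8.5·7 = -48.5000; (r_i+r_j)·cross = 10.5·-48.5000 = -509.2500
edge 2: (8.5,5.5)→(13,9.5)  cross = 8.5·9.5 − 13·5.5 = 9.2500; (r_i+r_j)·cross = 21.5·9.2500 = 198.8750
edge 3: (13,9.5)→(20,17.5)  cross = 13·17.5 − 20·9.5 = 37.5000; (r_i+r_j)·cross = 33·37.5000 = 1237.5000
edge 4: (20,17.5)→(20,24)  cross = 20·24 − 20·17.5 = 130.0000; (r_i+r_j)·cross = 40·130.0000 = 5200.0000
edge 5: (20,24)→(12,37.5)  cross = 20·37.5 − 12·24 = 462.0000; (r_i+r_j)·cross = 32·462.0000 = 14784.0000
edge 6: (12,37.5)→(2,39)  cross = 12·39 − 2·37.5 = 393.0000; (r_i+r_j)·cross = 14·393.0000 = 5502.0000
edge 7: (2,39)→(0.5,14)  cross = 2·14 − 0.5·39 = 8.5000; (r_i+r_j)·cross = 2.5·8.5000 = 21.2500
Σcross = 967.2500 → A = |Σcross|/2 = 483.6250 mm²
Σ(r_i+r_j)·cross = 26373.1250 → first moment M = |Σ|/6 = 4395.5208
R_c = M/A = 4395.5208/483.6250 = 9.0887 mm
θ = 205° = 3.577925 rad
V = θ·R_c·A = 3.577925·9.0887·483.6250 = 15726.844 mm³

Volume = 15726.844 mm³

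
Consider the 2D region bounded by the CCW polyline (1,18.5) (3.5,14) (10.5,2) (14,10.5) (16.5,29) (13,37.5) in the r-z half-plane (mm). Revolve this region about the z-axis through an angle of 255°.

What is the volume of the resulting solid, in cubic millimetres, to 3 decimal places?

Volume = 12535.271 mm³

Profile (r,z), 6 vertices: (1,18.5) (3.5,14) (10.5,2) (14,10.5) (16.5,29) (13,37.5)
edge 0: (1,18.5)→(3.5,14)  cross = 1·14 − 3.5·18.5 = -50.7500; (r_i+r_j)·cross = 4.5·-50.7500 = -228.3750
edge 1: (3.5,14)→(10.5,2)  cross = 3.5·2 − 10.5·14 = -140.0000; (r_i+r_j)·cross = 14·-140.0000 = -1960.0000
edge 2: (10.5,2)→(14,10.5)  cross = 10.5·10.5 − 14·2 = 82.2500; (r_i+r_j)·cross = 24.5·82.2500 = 2015.1250
edge 3: (14,10.5)→(16.5,29)  cross = 14·29 − 16.5·10.5 = 232.7500; (r_i+r_j)·cross = 30.5·232.7500 = 7098.8750
edge 4: (16.5,29)→(13,37.5)  cross = 16.5·37.5 − 13·29 = 241.7500; (r_i+r_j)·cross = 29.5·241.7500 = 7131.6250
edge 5: (13,37.5)→(1,18.5)  cross = 13·18.5 − 1·37.5 = 203.0000; (r_i+r_j)·cross = 14·203.0000 = 2842.0000
Σcross = 569.0000 → A = |Σcross|/2 = 284.5000 mm²
Σ(r_i+r_j)·cross = 16899.2500 → first moment M = |Σ|/6 = 2816.5417
R_c = M/A = 2816.5417/284.5000 = 9.9000 mm
θ = 255° = 4.450590 rad
V = θ·R_c·A = 4.450590·9.9000·284.5000 = 12535.271 mm³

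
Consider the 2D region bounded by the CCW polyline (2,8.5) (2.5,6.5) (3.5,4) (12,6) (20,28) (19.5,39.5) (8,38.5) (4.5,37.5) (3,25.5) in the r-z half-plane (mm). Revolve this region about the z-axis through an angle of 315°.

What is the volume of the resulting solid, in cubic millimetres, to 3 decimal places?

Volume = 26982.452 mm³

Profile (r,z), 9 vertices: (2,8.5) (2.5,6.5) (3.5,4) (12,6) (20,28) (19.5,39.5) (8,38.5) (4.5,37.5) (3,25.5)
edge 0: (2,8.5)→(2.5,6.5)  cross = 2·6.5 − 2.5·8.5 = -8.2500; (r_i+r_j)·cross = 4.5·-8.2500 = -37.1250
edge 1: (2.5,6.5)→(3.5,4)  cross = 2.5·4 − 3.5·6.5 = -12.7500; (r_i+r_j)·cross = 6·-12.7500 = -76.5000
edge 2: (3.5,4)→(12,6)  cross = 3.5·6 − 12·4 = -27.0000; (r_i+r_j)·cross = 15.5·-27.0000 = -418.5000
edge 3: (12,6)→(20,28)  cross = 12·28 − 20·6 = 216.0000; (r_i+r_j)·cross = 32·216.0000 = 6912.0000
edge 4: (20,28)→(19.5,39.5)  cross = 20·39.5 − 19.5·28 = 244.0000; (r_i+r_j)·cross = 39.5·244.0000 = 9638.0000
edge 5: (19.5,39.5)→(8,38.5)  cross = 19.5·38.5 − 8·39.5 = 434.7500; (r_i+r_j)·cross = 27.5·434.7500 = 11955.6250
edge 6: (8,38.5)→(4.5,37.5)  cross = 8·37.5 − 4.5·38.5 = 126.7500; (r_i+r_j)·cross = 12.5·126.7500 = 1584.3750
edge 7: (4.5,37.5)→(3,25.5)  cross = 4.5·25.5 − 3·37.5 = 2.2500; (r_i+r_j)·cross = 7.5·2.2500 = 16.8750
edge 8: (3,25.5)→(2,8.5)  cross = 3·8.5 − 2·25.5 = -25.5000; (r_i+r_j)·cross = 5·-25.5000 = -127.5000
Σcross = 950.2500 → A = |Σcross|/2 = 475.1250 mm²
Σ(r_i+r_j)·cross = 29447.2500 → first moment M = |Σ|/6 = 4907.8750
R_c = M/A = 4907.8750/475.1250 = 10.3297 mm
θ = 315° = 5.497787 rad
V = θ·R_c·A = 5.497787·10.3297·475.1250 = 26982.452 mm³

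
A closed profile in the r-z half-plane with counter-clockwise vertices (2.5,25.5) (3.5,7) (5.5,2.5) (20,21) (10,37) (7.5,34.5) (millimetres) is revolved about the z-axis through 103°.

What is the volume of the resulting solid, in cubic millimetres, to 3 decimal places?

Volume = 5723.617 mm³

Profile (r,z), 6 vertices: (2.5,25.5) (3.5,7) (5.5,2.5) (20,21) (10,37) (7.5,34.5)
edge 0: (2.5,25.5)→(3.5,7)  cross = 2.5·7 − 3.5·25.5 = -71.7500; (r_i+r_j)·cross = 6·-71.7500 = -430.5000
edge 1: (3.5,7)→(5.5,2.5)  cross = 3.5·2.5 − 5.5·7 = -29.7500; (r_i+r_j)·cross = 9·-29.7500 = -267.7500
edge 2: (5.5,2.5)→(20,21)  cross = 5.5·21 − 20·2.5 = 65.5000; (r_i+r_j)·cross = 25.5·65.5000 = 1670.2500
edge 3: (20,21)→(10,37)  cross = 20·37 − 10·21 = 530.0000; (r_i+r_j)·cross = 30·530.0000 = 15900.0000
edge 4: (10,37)→(7.5,34.5)  cross = 10·34.5 − 7.5·37 = 67.5000; (r_i+r_j)·cross = 17.5·67.5000 = 1181.2500
edge 5: (7.5,34.5)→(2.5,25.5)  cross = 7.5·25.5 − 2.5·34.5 = 105.0000; (r_i+r_j)·cross = 10·105.0000 = 1050.0000
Σcross = 666.5000 → A = |Σcross|/2 = 333.2500 mm²
Σ(r_i+r_j)·cross = 19103.2500 → first moment M = |Σ|/6 = 3183.8750
R_c = M/A = 3183.8750/333.2500 = 9.5540 mm
θ = 103° = 1.797689 rad
V = θ·R_c·A = 1.797689·9.5540·333.2500 = 5723.617 mm³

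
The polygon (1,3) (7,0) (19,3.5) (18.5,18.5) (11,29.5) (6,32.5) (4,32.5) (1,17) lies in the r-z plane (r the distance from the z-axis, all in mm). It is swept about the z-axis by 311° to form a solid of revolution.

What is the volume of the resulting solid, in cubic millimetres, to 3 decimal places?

Volume = 22785.278 mm³

Profile (r,z), 8 vertices: (1,3) (7,0) (19,3.5) (18.5,18.5) (11,29.5) (6,32.5) (4,32.5) (1,17)
edge 0: (1,3)→(7,0)  cross = 1·0 − 7·3 = -21.0000; (r_i+r_j)·cross = 8·-21.0000 = -168.0000
edge 1: (7,0)→(19,3.5)  cross = 7·3.5 − 19·0 = 24.5000; (r_i+r_j)·cross = 26·24.5000 = 637.0000
edge 2: (19,3.5)→(18.5,18.5)  cross = 19·18.5 − 18.5·3.5 = 286.7500; (r_i+r_j)·cross = 37.5·286.7500 = 10753.1250
edge 3: (18.5,18.5)→(11,29.5)  cross = 18.5·29.5 − 11·18.5 = 342.2500; (r_i+r_j)·cross = 29.5·342.2500 = 10096.3750
edge 4: (11,29.5)→(6,32.5)  cross = 11·32.5 − 6·29.5 = 180.5000; (r_i+r_j)·cross = 17·180.5000 = 3068.5000
edge 5: (6,32.5)→(4,32.5)  cross = 6·32.5 − 4·32.5 = 65.0000; (r_i+r_j)·cross = 10·65.0000 = 650.0000
edge 6: (4,32.5)→(1,17)  cross = 4·17 − 1·32.5 = 35.5000; (r_i+r_j)·cross = 5·35.5000 = 177.5000
edge 7: (1,17)→(1,3)  cross = 1·3 − 1·17 = -14.0000; (r_i+r_j)·cross = 2·-14.0000 = -28.0000
Σcross = 899.5000 → A = |Σcross|/2 = 449.7500 mm²
Σ(r_i+r_j)·cross = 25186.5000 → first moment M = |Σ|/6 = 4197.7500
R_c = M/A = 4197.7500/449.7500 = 9.3335 mm
θ = 311° = 5.427974 rad
V = θ·R_c·A = 5.427974·9.3335·449.7500 = 22785.278 mm³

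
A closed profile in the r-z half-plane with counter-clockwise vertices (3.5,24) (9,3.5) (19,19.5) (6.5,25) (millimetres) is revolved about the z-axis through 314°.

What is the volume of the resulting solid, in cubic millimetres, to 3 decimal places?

Profile (r,z), 4 vertices: (3.5,24) (9,3.5) (19,19.5) (6.5,25)
edge 0: (3.5,24)→(9,3.5)  cross = 3.5·3.5 − 9·24 = -203.7500; (r_i+r_j)·cross = 12.5·-203.7500 = -2546.8750
edge 1: (9,3.5)→(19,19.5)  cross = 9·19.5 − 19·3.5 = 109.0000; (r_i+r_j)·cross = 28·109.0000 = 3052.0000
edge 2: (19,19.5)→(6.5,25)  cross = 19·25 − 6.5·19.5 = 348.2500; (r_i+r_j)·cross = 25.5·348.2500 = 8880.3750
edge 3: (6.5,25)→(3.5,24)  cross = 6.5·24 − 3.5·25 = 68.5000; (r_i+r_j)·cross = 10·68.5000 = 685.0000
Σcross = 322.0000 → A = |Σcross|/2 = 161.0000 mm²
Σ(r_i+r_j)·cross = 10070.5000 → first moment M = |Σ|/6 = 1678.4167
R_c = M/A = 1678.4167/161.0000 = 10.4249 mm
θ = 314° = 5.480334 rad
V = θ·R_c·A = 5.480334·10.4249·161.0000 = 9198.284 mm³

Volume = 9198.284 mm³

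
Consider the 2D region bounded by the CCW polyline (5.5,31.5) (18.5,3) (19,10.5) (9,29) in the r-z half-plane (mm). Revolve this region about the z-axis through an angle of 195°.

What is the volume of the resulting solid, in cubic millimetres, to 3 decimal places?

Profile (r,z), 4 vertices: (5.5,31.5) (18.5,3) (19,10.5) (9,29)
edge 0: (5.5,31.5)→(18.5,3)  cross = 5.5·3 − 18.5·31.5 = -566.2500; (r_i+r_j)·cross = 24·-566.2500 = -13590.0000
edge 1: (18.5,3)→(19,10.5)  cross = 18.5·10.5 − 19·3 = 137.2500; (r_i+r_j)·cross = 37.5·137.2500 = 5146.8750
edge 2: (19,10.5)→(9,29)  cross = 19·29 − 9·10.5 = 456.5000; (r_i+r_j)·cross = 28·456.5000 = 12782.0000
edge 3: (9,29)→(5.5,31.5)  cross = 9·31.5 − 5.5·29 = 124.0000; (r_i+r_j)·cross = 14.5·124.0000 = 1798.0000
Σcross = 151.5000 → A = |Σcross|/2 = 75.7500 mm²
Σ(r_i+r_j)·cross = 6136.8750 → first moment M = |Σ|/6 = 1022.8125
R_c = M/A = 1022.8125/75.7500 = 13.5025 mm
θ = 195° = 3.403392 rad
V = θ·R_c·A = 3.403392·13.5025·75.7500 = 3481.032 mm³

Volume = 3481.032 mm³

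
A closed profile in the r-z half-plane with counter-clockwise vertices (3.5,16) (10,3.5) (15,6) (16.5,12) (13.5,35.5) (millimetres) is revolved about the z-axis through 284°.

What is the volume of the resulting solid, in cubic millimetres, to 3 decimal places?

Volume = 12405.572 mm³

Profile (r,z), 5 vertices: (3.5,16) (10,3.5) (15,6) (16.5,12) (13.5,35.5)
edge 0: (3.5,16)→(10,3.5)  cross = 3.5·3.5 − 10·16 = -147.7500; (r_i+r_j)·cross = 13.5·-147.7500 = -1994.6250
edge 1: (10,3.5)→(15,6)  cross = 10·6 − 15·3.5 = 7.5000; (r_i+r_j)·cross = 25·7.5000 = 187.5000
edge 2: (15,6)→(16.5,12)  cross = 15·12 − 16.5·6 = 81.0000; (r_i+r_j)·cross = 31.5·81.0000 = 2551.5000
edge 3: (16.5,12)→(13.5,35.5)  cross = 16.5·35.5 − 13.5·12 = 423.7500; (r_i+r_j)·cross = 30·423.7500 = 12712.5000
edge 4: (13.5,35.5)→(3.5,16)  cross = 13.5·16 − 3.5·35.5 = 91.7500; (r_i+r_j)·cross = 17·91.7500 = 1559.7500
Σcross = 456.2500 → A = |Σcross|/2 = 228.1250 mm²
Σ(r_i+r_j)·cross = 15016.6250 → first moment M = |Σ|/6 = 2502.7708
R_c = M/A = 2502.7708/228.1250 = 10.9711 mm
θ = 284° = 4.956735 rad
V = θ·R_c·A = 4.956735·10.9711·228.1250 = 12405.572 mm³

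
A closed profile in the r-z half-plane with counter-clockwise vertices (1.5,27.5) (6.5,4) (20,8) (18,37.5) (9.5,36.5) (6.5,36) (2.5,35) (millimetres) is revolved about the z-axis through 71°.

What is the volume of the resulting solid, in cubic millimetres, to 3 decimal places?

Volume = 6640.605 mm³

Profile (r,z), 7 vertices: (1.5,27.5) (6.5,4) (20,8) (18,37.5) (9.5,36.5) (6.5,36) (2.5,35)
edge 0: (1.5,27.5)→(6.5,4)  cross = 1.5·4 − 6.5·27.5 = -172.7500; (r_i+r_j)·cross = 8·-172.7500 = -1382.0000
edge 1: (6.5,4)→(20,8)  cross = 6.5·8 − 20·4 = -28.0000; (r_i+r_j)·cross = 26.5·-28.0000 = -742.0000
edge 2: (20,8)→(18,37.5)  cross = 20·37.5 − 18·8 = 606.0000; (r_i+r_j)·cross = 38·606.0000 = 23028.0000
edge 3: (18,37.5)→(9.5,36.5)  cross = 18·36.5 − 9.5·37.5 = 300.7500; (r_i+r_j)·cross = 27.5·300.7500 = 8270.6250
edge 4: (9.5,36.5)→(6.5,36)  cross = 9.5·36 − 6.5·36.5 = 104.7500; (r_i+r_j)·cross = 16·104.7500 = 1676.0000
edge 5: (6.5,36)→(2.5,35)  cross = 6.5·35 − 2.5·36 = 137.5000; (r_i+r_j)·cross = 9·137.5000 = 1237.5000
edge 6: (2.5,35)→(1.5,27.5)  cross = 2.5·27.5 − 1.5·35 = 16.2500; (r_i+r_j)·cross = 4·16.2500 = 65.0000
Σcross = 964.5000 → A = |Σcross|/2 = 482.2500 mm²
Σ(r_i+r_j)·cross = 32153.1250 → first moment M = |Σ|/6 = 5358.8542
R_c = M/A = 5358.8542/482.2500 = 11.1122 mm
θ = 71° = 1.239184 rad
V = θ·R_c·A = 1.239184·11.1122·482.2500 = 6640.605 mm³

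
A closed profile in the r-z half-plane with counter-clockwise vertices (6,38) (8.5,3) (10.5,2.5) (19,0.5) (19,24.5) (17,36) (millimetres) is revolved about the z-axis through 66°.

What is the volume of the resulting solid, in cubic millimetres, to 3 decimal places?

Volume = 5948.573 mm³

Profile (r,z), 6 vertices: (6,38) (8.5,3) (10.5,2.5) (19,0.5) (19,24.5) (17,36)
edge 0: (6,38)→(8.5,3)  cross = 6·3 − 8.5·38 = -305.0000; (r_i+r_j)·cross = 14.5·-305.0000 = -4422.5000
edge 1: (8.5,3)→(10.5,2.5)  cross = 8.5·2.5 − 10.5·3 = -10.2500; (r_i+r_j)·cross = 19·-10.2500 = -194.7500
edge 2: (10.5,2.5)→(19,0.5)  cross = 10.5·0.5 − 19·2.5 = -42.2500; (r_i+r_j)·cross = 29.5·-42.2500 = -1246.3750
edge 3: (19,0.5)→(19,24.5)  cross = 19·24.5 − 19·0.5 = 456.0000; (r_i+r_j)·cross = 38·456.0000 = 17328.0000
edge 4: (19,24.5)→(17,36)  cross = 19·36 − 17·24.5 = 267.5000; (r_i+r_j)·cross = 36·267.5000 = 9630.0000
edge 5: (17,36)→(6,38)  cross = 17·38 − 6·36 = 430.0000; (r_i+r_j)·cross = 23·430.0000 = 9890.0000
Σcross = 796.0000 → A = |Σcross|/2 = 398.0000 mm²
Σ(r_i+r_j)·cross = 30984.3750 → first moment M = |Σ|/6 = 5164.0625
R_c = M/A = 5164.0625/398.0000 = 12.9750 mm
θ = 66° = 1.151917 rad
V = θ·R_c·A = 1.151917·12.9750·398.0000 = 5948.573 mm³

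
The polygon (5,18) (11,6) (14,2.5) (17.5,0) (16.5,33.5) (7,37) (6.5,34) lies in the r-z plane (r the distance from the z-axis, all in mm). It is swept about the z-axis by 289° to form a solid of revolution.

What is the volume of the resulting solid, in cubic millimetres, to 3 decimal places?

Volume = 19038.269 mm³

Profile (r,z), 7 vertices: (5,18) (11,6) (14,2.5) (17.5,0) (16.5,33.5) (7,37) (6.5,34)
edge 0: (5,18)→(11,6)  cross = 5·6 − 11·18 = -168.0000; (r_i+r_j)·cross = 16·-168.0000 = -2688.0000
edge 1: (11,6)→(14,2.5)  cross = 11·2.5 − 14·6 = -56.5000; (r_i+r_j)·cross = 25·-56.5000 = -1412.5000
edge 2: (14,2.5)→(17.5,0)  cross = 14·0 − 17.5·2.5 = -43.7500; (r_i+r_j)·cross = 31.5·-43.7500 = -1378.1250
edge 3: (17.5,0)→(16.5,33.5)  cross = 17.5·33.5 − 16.5·0 = 586.2500; (r_i+r_j)·cross = 34·586.2500 = 19932.5000
edge 4: (16.5,33.5)→(7,37)  cross = 16.5·37 − 7·33.5 = 376.0000; (r_i+r_j)·cross = 23.5·376.0000 = 8836.0000
edge 5: (7,37)→(6.5,34)  cross = 7·34 − 6.5·37 = -2.5000; (r_i+r_j)·cross = 13.5·-2.5000 = -33.7500
edge 6: (6.5,34)→(5,18)  cross = 6.5·18 − 5·34 = -53.0000; (r_i+r_j)·cross = 11.5·-53.0000 = -609.5000
Σcross = 638.5000 → A = |Σcross|/2 = 319.2500 mm²
Σ(r_i+r_j)·cross = 22646.6250 → first moment M = |Σ|/6 = 3774.4375
R_c = M/A = 3774.4375/319.2500 = 11.8228 mm
θ = 289° = 5.044002 rad
V = θ·R_c·A = 5.044002·11.8228·319.2500 = 19038.269 mm³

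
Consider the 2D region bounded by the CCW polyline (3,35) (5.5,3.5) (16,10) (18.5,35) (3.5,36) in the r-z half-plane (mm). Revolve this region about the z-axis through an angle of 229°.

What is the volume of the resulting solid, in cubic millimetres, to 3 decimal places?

Profile (r,z), 5 vertices: (3,35) (5.5,3.5) (16,10) (18.5,35) (3.5,36)
edge 0: (3,35)→(5.5,3.5)  cross = 3·3.5 − 5.5·35 = -182.0000; (r_i+r_j)·cross = 8.5·-182.0000 = -1547.0000
edge 1: (5.5,3.5)→(16,10)  cross = 5.5·10 − 16·3.5 = -1.0000; (r_i+r_j)·cross = 21.5·-1.0000 = -21.5000
edge 2: (16,10)→(18.5,35)  cross = 16·35 − 18.5·10 = 375.0000; (r_i+r_j)·cross = 34.5·375.0000 = 12937.5000
edge 3: (18.5,35)→(3.5,36)  cross = 18.5·36 − 3.5·35 = 543.5000; (r_i+r_j)·cross = 22·543.5000 = 11957.0000
edge 4: (3.5,36)→(3,35)  cross = 3.5·35 − 3·36 = 14.5000; (r_i+r_j)·cross = 6.5·14.5000 = 94.2500
Σcross = 750.0000 → A = |Σcross|/2 = 375.0000 mm²
Σ(r_i+r_j)·cross = 23420.2500 → first moment M = |Σ|/6 = 3903.3750
R_c = M/A = 3903.3750/375.0000 = 10.4090 mm
θ = 229° = 3.996804 rad
V = θ·R_c·A = 3.996804·10.4090·375.0000 = 15601.025 mm³

Volume = 15601.025 mm³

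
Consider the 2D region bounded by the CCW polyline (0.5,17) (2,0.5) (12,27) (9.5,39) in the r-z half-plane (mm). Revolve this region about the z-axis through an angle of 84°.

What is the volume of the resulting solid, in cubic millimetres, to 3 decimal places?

Volume = 1601.658 mm³

Profile (r,z), 4 vertices: (0.5,17) (2,0.5) (12,27) (9.5,39)
edge 0: (0.5,17)→(2,0.5)  cross = 0.5·0.5 − 2·17 = -33.7500; (r_i+r_j)·cross = 2.5·-33.7500 = -84.3750
edge 1: (2,0.5)→(12,27)  cross = 2·27 − 12·0.5 = 48.0000; (r_i+r_j)·cross = 14·48.0000 = 672.0000
edge 2: (12,27)→(9.5,39)  cross = 12·39 − 9.5·27 = 211.5000; (r_i+r_j)·cross = 21.5·211.5000 = 4547.2500
edge 3: (9.5,39)→(0.5,17)  cross = 9.5·17 − 0.5·39 = 142.0000; (r_i+r_j)·cross = 10·142.0000 = 1420.0000
Σcross = 367.7500 → A = |Σcross|/2 = 183.8750 mm²
Σ(r_i+r_j)·cross = 6554.8750 → first moment M = |Σ|/6 = 1092.4792
R_c = M/A = 1092.4792/183.8750 = 5.9414 mm
θ = 84° = 1.466077 rad
V = θ·R_c·A = 1.466077·5.9414·183.8750 = 1601.658 mm³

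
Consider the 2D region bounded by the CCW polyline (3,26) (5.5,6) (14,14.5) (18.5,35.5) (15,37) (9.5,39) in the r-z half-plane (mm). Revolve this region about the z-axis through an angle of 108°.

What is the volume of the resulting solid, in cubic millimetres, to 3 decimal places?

Volume = 5883.182 mm³

Profile (r,z), 6 vertices: (3,26) (5.5,6) (14,14.5) (18.5,35.5) (15,37) (9.5,39)
edge 0: (3,26)→(5.5,6)  cross = 3·6 − 5.5·26 = -125.0000; (r_i+r_j)·cross = 8.5·-125.0000 = -1062.5000
edge 1: (5.5,6)→(14,14.5)  cross = 5.5·14.5 − 14·6 = -4.2500; (r_i+r_j)·cross = 19.5·-4.2500 = -82.8750
edge 2: (14,14.5)→(18.5,35.5)  cross = 14·35.5 − 18.5·14.5 = 228.7500; (r_i+r_j)·cross = 32.5·228.7500 = 7434.3750
edge 3: (18.5,35.5)→(15,37)  cross = 18.5·37 − 15·35.5 = 152.0000; (r_i+r_j)·cross = 33.5·152.0000 = 5092.0000
edge 4: (15,37)→(9.5,39)  cross = 15·39 − 9.5·37 = 233.5000; (r_i+r_j)·cross = 24.5·233.5000 = 5720.7500
edge 5: (9.5,39)→(3,26)  cross = 9.5·26 − 3·39 = 130.0000; (r_i+r_j)·cross = 12.5·130.0000 = 1625.0000
Σcross = 615.0000 → A = |Σcross|/2 = 307.5000 mm²
Σ(r_i+r_j)·cross = 18726.7500 → first moment M = |Σ|/6 = 3121.1250
R_c = M/A = 3121.1250/307.5000 = 10.1500 mm
θ = 108° = 1.884956 rad
V = θ·R_c·A = 1.884956·10.1500·307.5000 = 5883.182 mm³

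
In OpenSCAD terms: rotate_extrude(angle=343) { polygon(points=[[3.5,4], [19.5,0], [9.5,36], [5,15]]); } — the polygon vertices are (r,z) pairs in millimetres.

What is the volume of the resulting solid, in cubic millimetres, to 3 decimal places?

Volume = 17704.015 mm³

Profile (r,z), 4 vertices: (3.5,4) (19.5,0) (9.5,36) (5,15)
edge 0: (3.5,4)→(19.5,0)  cross = 3.5·0 − 19.5·4 = -78.0000; (r_i+r_j)·cross = 23·-78.0000 = -1794.0000
edge 1: (19.5,0)→(9.5,36)  cross = 19.5·36 − 9.5·0 = 702.0000; (r_i+r_j)·cross = 29·702.0000 = 20358.0000
edge 2: (9.5,36)→(5,15)  cross = 9.5·15 − 5·36 = -37.5000; (r_i+r_j)·cross = 14.5·-37.5000 = -543.7500
edge 3: (5,15)→(3.5,4)  cross = 5·4 − 3.5·15 = -32.5000; (r_i+r_j)·cross = 8.5·-32.5000 = -276.2500
Σcross = 554.0000 → A = |Σcross|/2 = 277.0000 mm²
Σ(r_i+r_j)·cross = 17744.0000 → first moment M = |Σ|/6 = 2957.3333
R_c = M/A = 2957.3333/277.0000 = 10.6763 mm
θ = 343° = 5.986479 rad
V = θ·R_c·A = 5.986479·10.6763·277.0000 = 17704.015 mm³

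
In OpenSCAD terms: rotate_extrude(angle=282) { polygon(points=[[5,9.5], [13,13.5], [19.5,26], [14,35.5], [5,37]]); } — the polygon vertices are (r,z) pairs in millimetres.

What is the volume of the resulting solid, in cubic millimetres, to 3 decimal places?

Volume = 14365.382 mm³

Profile (r,z), 5 vertices: (5,9.5) (13,13.5) (19.5,26) (14,35.5) (5,37)
edge 0: (5,9.5)→(13,13.5)  cross = 5·13.5 − 13·9.5 = -56.0000; (r_i+r_j)·cross = 18·-56.0000 = -1008.0000
edge 1: (13,13.5)→(19.5,26)  cross = 13·26 − 19.5·13.5 = 74.7500; (r_i+r_j)·cross = 32.5·74.7500 = 2429.3750
edge 2: (19.5,26)→(14,35.5)  cross = 19.5·35.5 − 14·26 = 328.2500; (r_i+r_j)·cross = 33.5·328.2500 = 10996.3750
edge 3: (14,35.5)→(5,37)  cross = 14·37 − 5·35.5 = 340.5000; (r_i+r_j)·cross = 19·340.5000 = 6469.5000
edge 4: (5,37)→(5,9.5)  cross = 5·9.5 − 5·37 = -137.5000; (r_i+r_j)·cross = 10·-137.5000 = -1375.0000
Σcross = 550.0000 → A = |Σcross|/2 = 275.0000 mm²
Σ(r_i+r_j)·cross = 17512.2500 → first moment M = |Σ|/6 = 2918.7083
R_c = M/A = 2918.7083/275.0000 = 10.6135 mm
θ = 282° = 4.921828 rad
V = θ·R_c·A = 4.921828·10.6135·275.0000 = 14365.382 mm³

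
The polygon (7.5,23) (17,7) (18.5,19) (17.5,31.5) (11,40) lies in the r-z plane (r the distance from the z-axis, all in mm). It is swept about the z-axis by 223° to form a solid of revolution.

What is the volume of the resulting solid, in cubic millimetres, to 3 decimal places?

Volume = 10891.511 mm³

Profile (r,z), 5 vertices: (7.5,23) (17,7) (18.5,19) (17.5,31.5) (11,40)
edge 0: (7.5,23)→(17,7)  cross = 7.5·7 − 17·23 = -338.5000; (r_i+r_j)·cross = 24.5·-338.5000 = -8293.2500
edge 1: (17,7)→(18.5,19)  cross = 17·19 − 18.5·7 = 193.5000; (r_i+r_j)·cross = 35.5·193.5000 = 6869.2500
edge 2: (18.5,19)→(17.5,31.5)  cross = 18.5·31.5 − 17.5·19 = 250.2500; (r_i+r_j)·cross = 36·250.2500 = 9009.0000
edge 3: (17.5,31.5)→(11,40)  cross = 17.5·40 − 11·31.5 = 353.5000; (r_i+r_j)·cross = 28.5·353.5000 = 10074.7500
edge 4: (11,40)→(7.5,23)  cross = 11·23 − 7.5·40 = -47.0000; (r_i+r_j)·cross = 18.5·-47.0000 = -869.5000
Σcross = 411.7500 → A = |Σcross|/2 = 205.8750 mm²
Σ(r_i+r_j)·cross = 16790.2500 → first moment M = |Σ|/6 = 2798.3750
R_c = M/A = 2798.3750/205.8750 = 13.5926 mm
θ = 223° = 3.892084 rad
V = θ·R_c·A = 3.892084·13.5926·205.8750 = 10891.511 mm³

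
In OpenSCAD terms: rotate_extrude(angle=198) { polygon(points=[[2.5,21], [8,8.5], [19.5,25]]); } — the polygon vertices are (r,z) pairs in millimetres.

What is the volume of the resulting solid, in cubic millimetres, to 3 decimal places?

Volume = 4051.869 mm³

Profile (r,z), 3 vertices: (2.5,21) (8,8.5) (19.5,25)
edge 0: (2.5,21)→(8,8.5)  cross = 2.5·8.5 − 8·21 = -146.7500; (r_i+r_j)·cross = 10.5·-146.7500 = -1540.8750
edge 1: (8,8.5)→(19.5,25)  cross = 8·25 − 19.5·8.5 = 34.2500; (r_i+r_j)·cross = 27.5·34.2500 = 941.8750
edge 2: (19.5,25)→(2.5,21)  cross = 19.5·21 − 2.5·25 = 347.0000; (r_i+r_j)·cross = 22·347.0000 = 7634.0000
Σcross = 234.5000 → A = |Σcross|/2 = 117.2500 mm²
Σ(r_i+r_j)·cross = 7035.0000 → first moment M = |Σ|/6 = 1172.5000
R_c = M/A = 1172.5000/117.2500 = 10.0000 mm
θ = 198° = 3.455752 rad
V = θ·R_c·A = 3.455752·10.0000·117.2500 = 4051.869 mm³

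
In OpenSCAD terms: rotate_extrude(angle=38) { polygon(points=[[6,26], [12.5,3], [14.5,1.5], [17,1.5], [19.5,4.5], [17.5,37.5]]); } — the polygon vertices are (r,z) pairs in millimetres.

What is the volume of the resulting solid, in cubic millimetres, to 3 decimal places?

Volume = 2742.021 mm³

Profile (r,z), 6 vertices: (6,26) (12.5,3) (14.5,1.5) (17,1.5) (19.5,4.5) (17.5,37.5)
edge 0: (6,26)→(12.5,3)  cross = 6·3 − 12.5·26 = -307.0000; (r_i+r_j)·cross = 18.5·-307.0000 = -5679.5000
edge 1: (12.5,3)→(14.5,1.5)  cross = 12.5·1.5 − 14.5·3 = -24.7500; (r_i+r_j)·cross = 27·-24.7500 = -668.2500
edge 2: (14.5,1.5)→(17,1.5)  cross = 14.5·1.5 − 17·1.5 = -3.7500; (r_i+r_j)·cross = 31.5·-3.7500 = -118.1250
edge 3: (17,1.5)→(19.5,4.5)  cross = 17·4.5 − 19.5·1.5 = 47.2500; (r_i+r_j)·cross = 36.5·47.2500 = 1724.6250
edge 4: (19.5,4.5)→(17.5,37.5)  cross = 19.5·37.5 − 17.5·4.5 = 652.5000; (r_i+r_j)·cross = 37·652.5000 = 24142.5000
edge 5: (17.5,37.5)→(6,26)  cross = 17.5·26 − 6·37.5 = 230.0000; (r_i+r_j)·cross = 23.5·230.0000 = 5405.0000
Σcross = 594.2500 → A = |Σcross|/2 = 297.1250 mm²
Σ(r_i+r_j)·cross = 24806.2500 → first moment M = |Σ|/6 = 4134.3750
R_c = M/A = 4134.3750/297.1250 = 13.9146 mm
θ = 38° = 0.663225 rad
V = θ·R_c·A = 0.663225·13.9146·297.1250 = 2742.021 mm³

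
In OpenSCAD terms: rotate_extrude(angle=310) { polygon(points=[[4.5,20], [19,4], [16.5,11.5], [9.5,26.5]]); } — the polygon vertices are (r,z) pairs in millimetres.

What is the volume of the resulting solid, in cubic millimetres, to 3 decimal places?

Volume = 5793.991 mm³

Profile (r,z), 4 vertices: (4.5,20) (19,4) (16.5,11.5) (9.5,26.5)
edge 0: (4.5,20)→(19,4)  cross = 4.5·4 − 19·20 = -362.0000; (r_i+r_j)·cross = 23.5·-362.0000 = -8507.0000
edge 1: (19,4)→(16.5,11.5)  cross = 19·11.5 − 16.5·4 = 152.5000; (r_i+r_j)·cross = 35.5·152.5000 = 5413.7500
edge 2: (16.5,11.5)→(9.5,26.5)  cross = 16.5·26.5 − 9.5·11.5 = 328.0000; (r_i+r_j)·cross = 26·328.0000 = 8528.0000
edge 3: (9.5,26.5)→(4.5,20)  cross = 9.5·20 − 4.5·26.5 = 70.7500; (r_i+r_j)·cross = 14·70.7500 = 990.5000
Σcross = 189.2500 → A = |Σcross|/2 = 94.6250 mm²
Σ(r_i+r_j)·cross = 6425.2500 → first moment M = |Σ|/6 = 1070.8750
R_c = M/A = 1070.8750/94.6250 = 11.3170 mm
θ = 310° = 5.410521 rad
V = θ·R_c·A = 5.410521·11.3170·94.6250 = 5793.991 mm³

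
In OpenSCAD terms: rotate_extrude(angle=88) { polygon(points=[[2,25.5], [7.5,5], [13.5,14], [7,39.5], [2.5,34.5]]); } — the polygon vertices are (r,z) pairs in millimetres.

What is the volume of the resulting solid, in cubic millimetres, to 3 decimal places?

Volume = 2385.941 mm³

Profile (r,z), 5 vertices: (2,25.5) (7.5,5) (13.5,14) (7,39.5) (2.5,34.5)
edge 0: (2,25.5)→(7.5,5)  cross = 2·5 − 7.5·25.5 = -181.2500; (r_i+r_j)·cross = 9.5·-181.2500 = -1721.8750
edge 1: (7.5,5)→(13.5,14)  cross = 7.5·14 − 13.5·5 = 37.5000; (r_i+r_j)·cross = 21·37.5000 = 787.5000
edge 2: (13.5,14)→(7,39.5)  cross = 13.5·39.5 − 7·14 = 435.2500; (r_i+r_j)·cross = 20.5·435.2500 = 8922.6250
edge 3: (7,39.5)→(2.5,34.5)  cross = 7·34.5 − 2.5·39.5 = 142.7500; (r_i+r_j)·cross = 9.5·142.7500 = 1356.1250
edge 4: (2.5,34.5)→(2,25.5)  cross = 2.5·25.5 − 2·34.5 = -5.2500; (r_i+r_j)·cross = 4.5·-5.2500 = -23.6250
Σcross = 429.0000 → A = |Σcross|/2 = 214.5000 mm²
Σ(r_i+r_j)·cross = 9320.7500 → first moment M = |Σ|/6 = 1553.4583
R_c = M/A = 1553.4583/214.5000 = 7.2422 mm
θ = 88° = 1.535890 rad
V = θ·R_c·A = 1.535890·7.2422·214.5000 = 2385.941 mm³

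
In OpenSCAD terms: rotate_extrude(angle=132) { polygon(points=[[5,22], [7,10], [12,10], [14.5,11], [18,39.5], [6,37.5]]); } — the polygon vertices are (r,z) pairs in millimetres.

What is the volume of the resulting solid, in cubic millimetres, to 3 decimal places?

Volume = 7502.197 mm³

Profile (r,z), 6 vertices: (5,22) (7,10) (12,10) (14.5,11) (18,39.5) (6,37.5)
edge 0: (5,22)→(7,10)  cross = 5·10 − 7·22 = -104.0000; (r_i+r_j)·cross = 12·-104.0000 = -1248.0000
edge 1: (7,10)→(12,10)  cross = 7·10 − 12·10 = -50.0000; (r_i+r_j)·cross = 19·-50.0000 = -950.0000
edge 2: (12,10)→(14.5,11)  cross = 12·11 − 14.5·10 = -13.0000; (r_i+r_j)·cross = 26.5·-13.0000 = -344.5000
edge 3: (14.5,11)→(18,39.5)  cross = 14.5·39.5 − 18·11 = 374.7500; (r_i+r_j)·cross = 32.5·374.7500 = 12179.3750
edge 4: (18,39.5)→(6,37.5)  cross = 18·37.5 − 6·39.5 = 438.0000; (r_i+r_j)·cross = 24·438.0000 = 10512.0000
edge 5: (6,37.5)→(5,22)  cross = 6·22 − 5·37.5 = -55.5000; (r_i+r_j)·cross = 11·-55.5000 = -610.5000
Σcross = 590.2500 → A = |Σcross|/2 = 295.1250 mm²
Σ(r_i+r_j)·cross = 19538.3750 → first moment M = |Σ|/6 = 3256.3958
R_c = M/A = 3256.3958/295.1250 = 11.0340 mm
θ = 132° = 2.303835 rad
V = θ·R_c·A = 2.303835·11.0340·295.1250 = 7502.197 mm³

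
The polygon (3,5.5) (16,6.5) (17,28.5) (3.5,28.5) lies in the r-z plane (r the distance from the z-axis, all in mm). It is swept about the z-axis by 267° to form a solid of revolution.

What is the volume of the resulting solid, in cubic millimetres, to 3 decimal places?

Volume = 13635.828 mm³

Profile (r,z), 4 vertices: (3,5.5) (16,6.5) (17,28.5) (3.5,28.5)
edge 0: (3,5.5)→(16,6.5)  cross = 3·6.5 − 16·5.5 = -68.5000; (r_i+r_j)·cross = 19·-68.5000 = -1301.5000
edge 1: (16,6.5)→(17,28.5)  cross = 16·28.5 − 17·6.5 = 345.5000; (r_i+r_j)·cross = 33·345.5000 = 11401.5000
edge 2: (17,28.5)→(3.5,28.5)  cross = 17·28.5 − 3.5·28.5 = 384.7500; (r_i+r_j)·cross = 20.5·384.7500 = 7887.3750
edge 3: (3.5,28.5)→(3,5.5)  cross = 3.5·5.5 − 3·28.5 = -66.2500; (r_i+r_j)·cross = 6.5·-66.2500 = -430.6250
Σcross = 595.5000 → A = |Σcross|/2 = 297.7500 mm²
Σ(r_i+r_j)·cross = 17556.7500 → first moment M = |Σ|/6 = 2926.1250
R_c = M/A = 2926.1250/297.7500 = 9.8275 mm
θ = 267° = 4.660029 rad
V = θ·R_c·A = 4.660029·9.8275·297.7500 = 13635.828 mm³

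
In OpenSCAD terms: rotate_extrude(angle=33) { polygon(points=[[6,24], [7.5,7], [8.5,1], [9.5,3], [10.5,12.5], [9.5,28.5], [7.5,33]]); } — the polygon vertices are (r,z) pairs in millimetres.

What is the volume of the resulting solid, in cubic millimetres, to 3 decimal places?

Volume = 422.442 mm³

Profile (r,z), 7 vertices: (6,24) (7.5,7) (8.5,1) (9.5,3) (10.5,12.5) (9.5,28.5) (7.5,33)
edge 0: (6,24)→(7.5,7)  cross = 6·7 − 7.5·24 = -138.0000; (r_i+r_j)·cross = 13.5·-138.0000 = -1863.0000
edge 1: (7.5,7)→(8.5,1)  cross = 7.5·1 − 8.5·7 = -52.0000; (r_i+r_j)·cross = 16·-52.0000 = -832.0000
edge 2: (8.5,1)→(9.5,3)  cross = 8.5·3 − 9.5·1 = 16.0000; (r_i+r_j)·cross = 18·16.0000 = 288.0000
edge 3: (9.5,3)→(10.5,12.5)  cross = 9.5·12.5 − 10.5·3 = 87.2500; (r_i+r_j)·cross = 20·87.2500 = 1745.0000
edge 4: (10.5,12.5)→(9.5,28.5)  cross = 10.5·28.5 − 9.5·12.5 = 180.5000; (r_i+r_j)·cross = 20·180.5000 = 3610.0000
edge 5: (9.5,28.5)→(7.5,33)  cross = 9.5·33 − 7.5·28.5 = 99.7500; (r_i+r_j)·cross = 17·99.7500 = 1695.7500
edge 6: (7.5,33)→(6,24)  cross = 7.5·24 − 6·33 = -18.0000; (r_i+r_j)·cross = 13.5·-18.0000 = -243.0000
Σcross = 175.5000 → A = |Σcross|/2 = 87.7500 mm²
Σ(r_i+r_j)·cross = 4400.7500 → first moment M = |Σ|/6 = 733.4583
R_c = M/A = 733.4583/87.7500 = 8.3585 mm
θ = 33° = 0.575959 rad
V = θ·R_c·A = 0.575959·8.3585·87.7500 = 422.442 mm³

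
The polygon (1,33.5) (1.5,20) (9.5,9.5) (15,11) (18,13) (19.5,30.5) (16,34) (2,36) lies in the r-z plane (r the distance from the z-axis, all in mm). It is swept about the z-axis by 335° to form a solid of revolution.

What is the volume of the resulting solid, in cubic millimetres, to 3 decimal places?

Volume = 22892.257 mm³

Profile (r,z), 8 vertices: (1,33.5) (1.5,20) (9.5,9.5) (15,11) (18,13) (19.5,30.5) (16,34) (2,36)
edge 0: (1,33.5)→(1.5,20)  cross = 1·20 − 1.5·33.5 = -30.2500; (r_i+r_j)·cross = 2.5·-30.2500 = -75.6250
edge 1: (1.5,20)→(9.5,9.5)  cross = 1.5·9.5 − 9.5·20 = -175.7500; (r_i+r_j)·cross = 11·-175.7500 = -1933.2500
edge 2: (9.5,9.5)→(15,11)  cross = 9.5·11 − 15·9.5 = -38.0000; (r_i+r_j)·cross = 24.5·-38.0000 = -931.0000
edge 3: (15,11)→(18,13)  cross = 15·13 − 18·11 = -3.0000; (r_i+r_j)·cross = 33·-3.0000 = -99.0000
edge 4: (18,13)→(19.5,30.5)  cross = 18·30.5 − 19.5·13 = 295.5000; (r_i+r_j)·cross = 37.5·295.5000 = 11081.2500
edge 5: (19.5,30.5)→(16,34)  cross = 19.5·34 − 16·30.5 = 175.0000; (r_i+r_j)·cross = 35.5·175.0000 = 6212.5000
edge 6: (16,34)→(2,36)  cross = 16·36 − 2·34 = 508.0000; (r_i+r_j)·cross = 18·508.0000 = 9144.0000
edge 7: (2,36)→(1,33.5)  cross = 2·33.5 − 1·36 = 31.0000; (r_i+r_j)·cross = 3·31.0000 = 93.0000
Σcross = 762.5000 → A = |Σcross|/2 = 381.2500 mm²
Σ(r_i+r_j)·cross = 23491.8750 → first moment M = |Σ|/6 = 3915.3125
R_c = M/A = 3915.3125/381.2500 = 10.2697 mm
θ = 335° = 5.846853 rad
V = θ·R_c·A = 5.846853·10.2697·381.2500 = 22892.257 mm³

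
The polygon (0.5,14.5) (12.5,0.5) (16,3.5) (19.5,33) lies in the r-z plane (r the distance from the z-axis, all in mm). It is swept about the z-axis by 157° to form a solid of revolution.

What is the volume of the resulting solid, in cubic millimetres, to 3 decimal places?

Volume = 9276.378 mm³

Profile (r,z), 4 vertices: (0.5,14.5) (12.5,0.5) (16,3.5) (19.5,33)
edge 0: (0.5,14.5)→(12.5,0.5)  cross = 0.5·0.5 − 12.5·14.5 = -181.0000; (r_i+r_j)·cross = 13·-181.0000 = -2353.0000
edge 1: (12.5,0.5)→(16,3.5)  cross = 12.5·3.5 − 16·0.5 = 35.7500; (r_i+r_j)·cross = 28.5·35.7500 = 1018.8750
edge 2: (16,3.5)→(19.5,33)  cross = 16·33 − 19.5·3.5 = 459.7500; (r_i+r_j)·cross = 35.5·459.7500 = 16321.1250
edge 3: (19.5,33)→(0.5,14.5)  cross = 19.5·14.5 − 0.5·33 = 266.2500; (r_i+r_j)·cross = 20·266.2500 = 5325.0000
Σcross = 580.7500 → A = |Σcross|/2 = 290.3750 mm²
Σ(r_i+r_j)·cross = 20312.0000 → first moment M = |Σ|/6 = 3385.3333
R_c = M/A = 3385.3333/290.3750 = 11.6585 mm
θ = 157° = 2.740167 rad
V = θ·R_c·A = 2.740167·11.6585·290.3750 = 9276.378 mm³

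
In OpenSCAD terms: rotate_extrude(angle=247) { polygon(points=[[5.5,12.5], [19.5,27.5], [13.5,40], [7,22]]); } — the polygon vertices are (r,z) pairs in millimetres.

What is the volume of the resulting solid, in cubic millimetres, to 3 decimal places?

Volume = 7979.593 mm³

Profile (r,z), 4 vertices: (5.5,12.5) (19.5,27.5) (13.5,40) (7,22)
edge 0: (5.5,12.5)→(19.5,27.5)  cross = 5.5·27.5 − 19.5·12.5 = -92.5000; (r_i+r_j)·cross = 25·-92.5000 = -2312.5000
edge 1: (19.5,27.5)→(13.5,40)  cross = 19.5·40 − 13.5·27.5 = 408.7500; (r_i+r_j)·cross = 33·408.7500 = 13488.7500
edge 2: (13.5,40)→(7,22)  cross = 13.5·22 − 7·40 = 17.0000; (r_i+r_j)·cross = 20.5·17.0000 = 348.5000
edge 3: (7,22)→(5.5,12.5)  cross = 7·12.5 − 5.5·22 = -33.5000; (r_i+r_j)·cross = 12.5·-33.5000 = -418.7500
Σcross = 299.7500 → A = |Σcross|/2 = 149.8750 mm²
Σ(r_i+r_j)·cross = 11106.0000 → first moment M = |Σ|/6 = 1851.0000
R_c = M/A = 1851.0000/149.8750 = 12.3503 mm
θ = 247° = 4.310963 rad
V = θ·R_c·A = 4.310963·12.3503·149.8750 = 7979.593 mm³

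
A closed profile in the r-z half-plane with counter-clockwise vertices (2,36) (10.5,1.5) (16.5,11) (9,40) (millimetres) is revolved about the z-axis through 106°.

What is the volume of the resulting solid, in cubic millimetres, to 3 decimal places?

Volume = 4548.731 mm³

Profile (r,z), 4 vertices: (2,36) (10.5,1.5) (16.5,11) (9,40)
edge 0: (2,36)→(10.5,1.5)  cross = 2·1.5 − 10.5·36 = -375.0000; (r_i+r_j)·cross = 12.5·-375.0000 = -4687.5000
edge 1: (10.5,1.5)→(16.5,11)  cross = 10.5·11 − 16.5·1.5 = 90.7500; (r_i+r_j)·cross = 27·90.7500 = 2450.2500
edge 2: (16.5,11)→(9,40)  cross = 16.5·40 − 9·11 = 561.0000; (r_i+r_j)·cross = 25.5·561.0000 = 14305.5000
edge 3: (9,40)→(2,36)  cross = 9·36 − 2·40 = 244.0000; (r_i+r_j)·cross = 11·244.0000 = 2684.0000
Σcross = 520.7500 → A = |Σcross|/2 = 260.3750 mm²
Σ(r_i+r_j)·cross = 14752.2500 → first moment M = |Σ|/6 = 2458.7083
R_c = M/A = 2458.7083/260.3750 = 9.4430 mm
θ = 106° = 1.850049 rad
V = θ·R_c·A = 1.850049·9.4430·260.3750 = 4548.731 mm³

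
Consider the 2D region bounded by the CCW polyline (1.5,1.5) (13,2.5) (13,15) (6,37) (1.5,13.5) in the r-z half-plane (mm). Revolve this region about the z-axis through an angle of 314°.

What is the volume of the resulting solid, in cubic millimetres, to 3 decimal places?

Profile (r,z), 5 vertices: (1.5,1.5) (13,2.5) (13,15) (6,37) (1.5,13.5)
edge 0: (1.5,1.5)→(13,2.5)  cross = 1.5·2.5 − 13·1.5 = -15.7500; (r_i+r_j)·cross = 14.5·-15.7500 = -228.3750
edge 1: (13,2.5)→(13,15)  cross = 13·15 − 13·2.5 = 162.5000; (r_i+r_j)·cross = 26·162.5000 = 4225.0000
edge 2: (13,15)→(6,37)  cross = 13·37 − 6·15 = 391.0000; (r_i+r_j)·cross = 19·391.0000 = 7429.0000
edge 3: (6,37)→(1.5,13.5)  cross = 6·13.5 − 1.5·37 = 25.5000; (r_i+r_j)·cross = 7.5·25.5000 = 191.2500
edge 4: (1.5,13.5)→(1.5,1.5)  cross = 1.5·1.5 − 1.5·13.5 = -18.0000; (r_i+r_j)·cross = 3·-18.0000 = -54.0000
Σcross = 545.2500 → A = |Σcross|/2 = 272.6250 mm²
Σ(r_i+r_j)·cross = 11562.8750 → first moment M = |Σ|/6 = 1927.1458
R_c = M/A = 1927.1458/272.6250 = 7.0689 mm
θ = 314° = 5.480334 rad
V = θ·R_c·A = 5.480334·7.0689·272.6250 = 10561.403 mm³

Volume = 10561.403 mm³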